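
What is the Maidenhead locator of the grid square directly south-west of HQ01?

GQ90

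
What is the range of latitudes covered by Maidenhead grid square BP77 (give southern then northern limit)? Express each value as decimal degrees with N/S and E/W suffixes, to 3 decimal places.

67.000° N, 68.000° N

Field B=1, P=15: +1·20° lon, +15·10° lat → SW at lon -160°, lat 60°.
Square 7, 7: +7·2° lon, +7·1° lat → SW at lon -146°, lat 67°.
Cell spans 2° lon × 1° lat.
south 67.000° N, north 68.000° N.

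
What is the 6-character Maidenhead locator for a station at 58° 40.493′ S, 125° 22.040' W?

CD71hh

Add 180° to longitude and 90° to latitude: 54.6327, 31.3251.
Field: 54.6327/20 → 2 → C, 31.3251/10 → 3 → D; chars CD.
Square: 14.6327/2 → 7, 1.3251/1 → 1; chars 71.
Subsquare: 0.6327/0.0833333 → 7 → h, 0.3251/0.0416667 → 7 → h; chars hh.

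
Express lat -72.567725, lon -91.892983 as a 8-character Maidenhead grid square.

Add 180° to longitude and 90° to latitude: 88.10702, 17.43228.
Field (20°×10°, letters A–R): 88.10702/20 → 4 → E, 17.43228/10 → 1 → B; chars EB.
Square (2°×1°, digits 0–9): 8.10702/2 → 4, 7.43228/1 → 7; chars 47.
Subsquare (5′×2.5′, letters a–x): 0.10702/0.0833333 → 1 → b, 0.43228/0.0416667 → 10 → k; chars bk.
Extended square (30″×15″, digits 0–9): 0.02368/0.00833333 → 2, 0.01561/0.00416667 → 3; chars 23.

EB47bk23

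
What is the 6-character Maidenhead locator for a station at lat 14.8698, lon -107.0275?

DK64lu

Shift to the Maidenhead origin (180°W, 90°S): lon 72.9725, lat 104.8698.
Field (20°×10°, letters A–R): lon ⌊72.9725/20⌋ = 3 → D; lat ⌊104.8698/10⌋ = 10 → K.
Square (2°×1°, digits 0–9): lon ⌊12.9725/2⌋ = 6; lat ⌊4.8698/1⌋ = 4.
Subsquare (5′×2.5′, letters a–x): lon ⌊0.9725/0.0833333⌋ = 11 → l; lat ⌊0.8698/0.0416667⌋ = 20 → u.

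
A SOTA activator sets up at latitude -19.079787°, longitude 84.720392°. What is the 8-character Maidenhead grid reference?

NH20iw60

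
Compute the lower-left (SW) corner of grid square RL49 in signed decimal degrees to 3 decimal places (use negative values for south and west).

29.000, 168.000

Field R=17, L=11: +17·20° lon, +11·10° lat → SW at lon 160°, lat 20°.
Square 4, 9: +4·2° lon, +9·1° lat → SW at lon 168°, lat 29°.
latitude 29.000, longitude 168.000.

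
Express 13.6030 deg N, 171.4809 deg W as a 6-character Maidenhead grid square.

AK43go

Shift to the Maidenhead origin (180°W, 90°S): lon 8.5191, lat 103.6030.
Field: lon ⌊8.5191/20⌋ = 0 → A; lat ⌊103.6030/10⌋ = 10 → K.
Square: lon ⌊8.5191/2⌋ = 4; lat ⌊3.6030/1⌋ = 3.
Subsquare: lon ⌊0.5191/0.0833333⌋ = 6 → g; lat ⌊0.6030/0.0416667⌋ = 14 → o.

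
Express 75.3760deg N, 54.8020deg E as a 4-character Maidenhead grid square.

Offset from 180°W / 90°S: lon 234.80°, lat 165.38°.
Field: lon ⌊234.80/20⌋ = 11 → L; lat ⌊165.38/10⌋ = 16 → Q.
Square: lon ⌊14.80/2⌋ = 7; lat ⌊5.38/1⌋ = 5.

LQ75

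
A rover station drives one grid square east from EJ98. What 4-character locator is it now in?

Longitude square 9; +1 → 10, wraps to 0, carry into field.
Longitude field E = 4; +1 → 5 = F.
The latitude characters are unchanged.

FJ08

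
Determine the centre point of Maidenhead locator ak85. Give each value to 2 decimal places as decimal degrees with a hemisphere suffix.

15.50° N, 163.00° W

Field A=0, K=10: +0·20° lon, +10·10° lat → SW at lon -180°, lat 10°.
Square 8, 5: +8·2° lon, +5·1° lat → SW at lon -164°, lat 15°.
Cell spans 2° lon × 1° lat. Centre is SW corner plus half of each.
latitude 15.50° N, longitude 163.00° W.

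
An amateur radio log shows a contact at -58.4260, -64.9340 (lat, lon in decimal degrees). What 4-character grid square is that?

Add 180° to longitude and 90° to latitude: 115.07, 31.57.
Field: 115.07/20 → 5 → F, 31.57/10 → 3 → D; chars FD.
Square: 15.07/2 → 7, 1.57/1 → 1; chars 71.

FD71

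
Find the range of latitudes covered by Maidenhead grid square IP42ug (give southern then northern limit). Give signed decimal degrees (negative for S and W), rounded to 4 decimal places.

Field I=8, P=15: +8·20° lon, +15·10° lat → SW at lon -20°, lat 60°.
Square 4, 2: +4·2° lon, +2·1° lat → SW at lon -12°, lat 62°.
Subsquare u=20, g=6: +20·0.0833333° lon, +6·0.0416667° lat → SW at lon -10.3333°, lat 62.25°.
Cell spans 0.0833333° lon × 0.0416667° lat.
south 62.2500, north 62.2917.

62.2500, 62.2917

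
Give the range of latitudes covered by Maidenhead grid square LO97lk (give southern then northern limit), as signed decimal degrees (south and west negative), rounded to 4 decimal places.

57.4167, 57.4583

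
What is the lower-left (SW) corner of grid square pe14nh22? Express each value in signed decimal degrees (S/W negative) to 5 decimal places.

-45.70000, 123.10000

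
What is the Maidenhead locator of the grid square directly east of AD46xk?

Longitude subsquare x = 23; +1 → 24, wraps to 0 = a, carry into square.
Longitude square 4; +1 → 5.
The latitude characters are unchanged.

AD56ak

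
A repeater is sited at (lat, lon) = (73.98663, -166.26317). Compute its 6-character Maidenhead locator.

Offset from 180°W / 90°S: lon 13.7368°, lat 163.9866°.
Field (20°×10°, letters A–R): lon ⌊13.7368/20⌋ = 0 → A; lat ⌊163.9866/10⌋ = 16 → Q.
Square (2°×1°, digits 0–9): lon ⌊13.7368/2⌋ = 6; lat ⌊3.9866/1⌋ = 3.
Subsquare (5′×2.5′, letters a–x): lon ⌊1.7368/0.0833333⌋ = 20 → u; lat ⌊0.9866/0.0416667⌋ = 23 → x.

AQ63ux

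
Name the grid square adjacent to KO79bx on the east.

KO79cx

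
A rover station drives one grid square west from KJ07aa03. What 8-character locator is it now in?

Longitude extended square 0; −1 → -1, wraps to 9, carry into subsquare.
Longitude subsquare a = 0; −1 → -1, wraps to 23 = x, carry into square.
Longitude square 0; −1 → -1, wraps to 9, carry into field.
Longitude field K = 10; −1 → 9 = J.
The latitude characters are unchanged.

JJ97xa93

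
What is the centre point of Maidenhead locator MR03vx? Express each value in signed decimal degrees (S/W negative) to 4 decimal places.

Field M=12, R=17: +12·20° lon, +17·10° lat → SW at lon 60°, lat 80°.
Square 0, 3: +0·2° lon, +3·1° lat → SW at lon 60°, lat 83°.
Subsquare v=21, x=23: +21·0.0833333° lon, +23·0.0416667° lat → SW at lon 61.75°, lat 83.9583°.
Cell spans 0.0833333° lon × 0.0416667° lat. Centre is SW corner plus half of each.
latitude 83.9792, longitude 61.7917.

83.9792, 61.7917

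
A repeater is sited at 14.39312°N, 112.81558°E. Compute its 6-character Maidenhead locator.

Offset from 180°W / 90°S: lon 292.8156°, lat 104.3931°.
Field: 292.8156/20 → 14 → O, 104.3931/10 → 10 → K; chars OK.
Square: 12.8156/2 → 6, 4.3931/1 → 4; chars 64.
Subsquare: 0.8156/0.0833333 → 9 → j, 0.3931/0.0416667 → 9 → j; chars jj.

OK64jj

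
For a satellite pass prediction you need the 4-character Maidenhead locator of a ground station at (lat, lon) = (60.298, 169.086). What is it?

RP40

Add 180° to longitude and 90° to latitude: 349.09, 150.30.
Field: lon ⌊349.09/20⌋ = 17 → R; lat ⌊150.30/10⌋ = 15 → P.
Square: lon ⌊9.09/2⌋ = 4; lat ⌊0.30/1⌋ = 0.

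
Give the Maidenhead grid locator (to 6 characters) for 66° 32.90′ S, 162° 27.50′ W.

AC83sk

Add 180° to longitude and 90° to latitude: 17.5417, 23.4517.
Field: 17.5417/20 → 0 → A, 23.4517/10 → 2 → C; chars AC.
Square: 17.5417/2 → 8, 3.4517/1 → 3; chars 83.
Subsquare: 1.5417/0.0833333 → 18 → s, 0.4517/0.0416667 → 10 → k; chars sk.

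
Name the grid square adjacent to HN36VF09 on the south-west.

HN36uf98

Longitude extended square 0; −1 → -1, wraps to 9, carry into subsquare.
Longitude subsquare v = 21; −1 → 20 = u.
Latitude extended square 9; −1 → 8.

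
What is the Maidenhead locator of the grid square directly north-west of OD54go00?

OD54fo91

Longitude extended square 0; −1 → -1, wraps to 9, carry into subsquare.
Longitude subsquare g = 6; −1 → 5 = f.
Latitude extended square 0; +1 → 1.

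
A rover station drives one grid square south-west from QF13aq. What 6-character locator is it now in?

Longitude subsquare a = 0; −1 → -1, wraps to 23 = x, carry into square.
Longitude square 1; −1 → 0.
Latitude subsquare q = 16; −1 → 15 = p.

QF03xp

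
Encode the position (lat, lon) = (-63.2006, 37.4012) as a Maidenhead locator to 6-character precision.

Add 180° to longitude and 90° to latitude: 217.4012, 26.7994.
Field (20°×10°, letters A–R): lon ⌊217.4012/20⌋ = 10 → K; lat ⌊26.7994/10⌋ = 2 → C.
Square (2°×1°, digits 0–9): lon ⌊17.4012/2⌋ = 8; lat ⌊6.7994/1⌋ = 6.
Subsquare (5′×2.5′, letters a–x): lon ⌊1.4012/0.0833333⌋ = 16 → q; lat ⌊0.7994/0.0416667⌋ = 19 → t.

KC86qt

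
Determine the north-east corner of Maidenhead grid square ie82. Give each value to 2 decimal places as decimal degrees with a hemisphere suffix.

47.00° S, 2.00° W

Field I=8, E=4: +8·20° lon, +4·10° lat → SW at lon -20°, lat -50°.
Square 8, 2: +8·2° lon, +2·1° lat → SW at lon -4°, lat -48°.
Cell spans 2° lon × 1° lat. NE corner is SW corner plus one full cell.
latitude 47.00° S, longitude 2.00° W.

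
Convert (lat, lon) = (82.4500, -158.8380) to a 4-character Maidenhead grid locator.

Add 180° to longitude and 90° to latitude: 21.16, 172.45.
Field: lon ⌊21.16/20⌋ = 1 → B; lat ⌊172.45/10⌋ = 17 → R.
Square: lon ⌊1.16/2⌋ = 0; lat ⌊2.45/1⌋ = 2.

BR02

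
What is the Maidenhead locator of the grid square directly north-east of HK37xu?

Longitude subsquare x = 23; +1 → 24, wraps to 0 = a, carry into square.
Longitude square 3; +1 → 4.
Latitude subsquare u = 20; +1 → 21 = v.

HK47av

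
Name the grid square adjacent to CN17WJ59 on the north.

Latitude extended square 9; +1 → 10, wraps to 0, carry into subsquare.
Latitude subsquare j = 9; +1 → 10 = k.
The longitude characters are unchanged.

CN17wk50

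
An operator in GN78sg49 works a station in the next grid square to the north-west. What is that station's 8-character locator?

GN78sh30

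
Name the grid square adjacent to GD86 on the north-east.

GD97

Longitude square 8; +1 → 9.
Latitude square 6; +1 → 7.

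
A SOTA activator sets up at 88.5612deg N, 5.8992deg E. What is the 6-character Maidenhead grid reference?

Offset from 180°W / 90°S: lon 185.8992°, lat 178.5612°.
Field: lon ⌊185.8992/20⌋ = 9 → J; lat ⌊178.5612/10⌋ = 17 → R.
Square: lon ⌊5.8992/2⌋ = 2; lat ⌊8.5612/1⌋ = 8.
Subsquare: lon ⌊1.8992/0.0833333⌋ = 22 → w; lat ⌊0.5612/0.0416667⌋ = 13 → n.

JR28wn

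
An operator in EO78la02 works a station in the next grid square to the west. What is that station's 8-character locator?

Longitude extended square 0; −1 → -1, wraps to 9, carry into subsquare.
Longitude subsquare l = 11; −1 → 10 = k.
The latitude characters are unchanged.

EO78ka92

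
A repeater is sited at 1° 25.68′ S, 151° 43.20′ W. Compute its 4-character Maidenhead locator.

BI48

Shift to the Maidenhead origin (180°W, 90°S): lon 28.28, lat 88.57.
Field (20°×10°, letters A–R): 28.28/20 → 1 → B, 88.57/10 → 8 → I; chars BI.
Square (2°×1°, digits 0–9): 8.28/2 → 4, 8.57/1 → 8; chars 48.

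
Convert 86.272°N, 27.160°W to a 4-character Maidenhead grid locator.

Shift to the Maidenhead origin (180°W, 90°S): lon 152.84, lat 176.27.
Field: lon ⌊152.84/20⌋ = 7 → H; lat ⌊176.27/10⌋ = 17 → R.
Square: lon ⌊12.84/2⌋ = 6; lat ⌊6.27/1⌋ = 6.

HR66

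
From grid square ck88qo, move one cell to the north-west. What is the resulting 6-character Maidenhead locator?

CK88pp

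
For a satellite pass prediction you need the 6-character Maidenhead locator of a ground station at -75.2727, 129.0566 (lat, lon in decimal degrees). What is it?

Add 180° to longitude and 90° to latitude: 309.0566, 14.7273.
Field: lon ⌊309.0566/20⌋ = 15 → P; lat ⌊14.7273/10⌋ = 1 → B.
Square: lon ⌊9.0566/2⌋ = 4; lat ⌊4.7273/1⌋ = 4.
Subsquare: lon ⌊1.0566/0.0833333⌋ = 12 → m; lat ⌊0.7273/0.0416667⌋ = 17 → r.

PB44mr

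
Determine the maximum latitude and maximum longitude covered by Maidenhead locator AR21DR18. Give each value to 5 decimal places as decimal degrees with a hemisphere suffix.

81.74583° N, 175.73333° W

Field A=0, R=17: +0·20° lon, +17·10° lat → SW at lon -180°, lat 80°.
Square 2, 1: +2·2° lon, +1·1° lat → SW at lon -176°, lat 81°.
Subsquare d=3, r=17: +3·0.0833333° lon, +17·0.0416667° lat → SW at lon -175.75°, lat 81.7083°.
Extended square 1, 8: +1·0.00833333° lon, +8·0.00416667° lat → SW at lon -175.742°, lat 81.7417°.
Cell spans 0.00833333° lon × 0.00416667° lat. NE corner is SW corner plus one full cell.
latitude 81.74583° N, longitude 175.73333° W.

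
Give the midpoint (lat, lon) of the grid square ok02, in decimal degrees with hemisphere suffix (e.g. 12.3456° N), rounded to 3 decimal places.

12.500° N, 101.000° E

Field O=14, K=10: +14·20° lon, +10·10° lat → SW at lon 100°, lat 10°.
Square 0, 2: +0·2° lon, +2·1° lat → SW at lon 100°, lat 12°.
Cell spans 2° lon × 1° lat. Centre is SW corner plus half of each.
latitude 12.500° N, longitude 101.000° E.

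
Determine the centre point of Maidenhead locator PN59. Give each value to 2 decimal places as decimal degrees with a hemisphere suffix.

49.50° N, 131.00° E

Field P=15, N=13: +15·20° lon, +13·10° lat → SW at lon 120°, lat 40°.
Square 5, 9: +5·2° lon, +9·1° lat → SW at lon 130°, lat 49°.
Cell spans 2° lon × 1° lat. Centre is SW corner plus half of each.
latitude 49.50° N, longitude 131.00° E.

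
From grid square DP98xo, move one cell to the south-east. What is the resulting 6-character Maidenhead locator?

EP08an

Longitude subsquare x = 23; +1 → 24, wraps to 0 = a, carry into square.
Longitude square 9; +1 → 10, wraps to 0, carry into field.
Longitude field D = 3; +1 → 4 = E.
Latitude subsquare o = 14; −1 → 13 = n.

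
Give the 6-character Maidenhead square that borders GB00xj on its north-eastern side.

GB10ak

Longitude subsquare x = 23; +1 → 24, wraps to 0 = a, carry into square.
Longitude square 0; +1 → 1.
Latitude subsquare j = 9; +1 → 10 = k.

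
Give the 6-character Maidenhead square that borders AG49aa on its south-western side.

AG38xx

Longitude subsquare a = 0; −1 → -1, wraps to 23 = x, carry into square.
Longitude square 4; −1 → 3.
Latitude subsquare a = 0; −1 → -1, wraps to 23 = x, carry into square.
Latitude square 9; −1 → 8.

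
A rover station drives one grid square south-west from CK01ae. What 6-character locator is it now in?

Longitude subsquare a = 0; −1 → -1, wraps to 23 = x, carry into square.
Longitude square 0; −1 → -1, wraps to 9, carry into field.
Longitude field C = 2; −1 → 1 = B.
Latitude subsquare e = 4; −1 → 3 = d.

BK91xd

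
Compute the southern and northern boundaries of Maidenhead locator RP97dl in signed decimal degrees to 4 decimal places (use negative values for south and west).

67.4583, 67.5000

Field R=17, P=15: +17·20° lon, +15·10° lat → SW at lon 160°, lat 60°.
Square 9, 7: +9·2° lon, +7·1° lat → SW at lon 178°, lat 67°.
Subsquare d=3, l=11: +3·0.0833333° lon, +11·0.0416667° lat → SW at lon 178.25°, lat 67.4583°.
Cell spans 0.0833333° lon × 0.0416667° lat.
south 67.4583, north 67.5000.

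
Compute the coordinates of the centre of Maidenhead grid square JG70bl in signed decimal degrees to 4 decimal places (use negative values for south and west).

-29.5208, 14.1250

Field J=9, G=6: +9·20° lon, +6·10° lat → SW at lon 0°, lat -30°.
Square 7, 0: +7·2° lon, +0·1° lat → SW at lon 14°, lat -30°.
Subsquare b=1, l=11: +1·0.0833333° lon, +11·0.0416667° lat → SW at lon 14.0833°, lat -29.5417°.
Cell spans 0.0833333° lon × 0.0416667° lat. Centre is SW corner plus half of each.
latitude -29.5208, longitude 14.1250.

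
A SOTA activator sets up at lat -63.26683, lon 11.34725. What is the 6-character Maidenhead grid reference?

JC56qr

Offset from 180°W / 90°S: lon 191.3473°, lat 26.7332°.
Field: lon ⌊191.3473/20⌋ = 9 → J; lat ⌊26.7332/10⌋ = 2 → C.
Square: lon ⌊11.3473/2⌋ = 5; lat ⌊6.7332/1⌋ = 6.
Subsquare: lon ⌊1.3473/0.0833333⌋ = 16 → q; lat ⌊0.7332/0.0416667⌋ = 17 → r.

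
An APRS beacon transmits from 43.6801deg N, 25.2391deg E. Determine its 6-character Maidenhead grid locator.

KN23oq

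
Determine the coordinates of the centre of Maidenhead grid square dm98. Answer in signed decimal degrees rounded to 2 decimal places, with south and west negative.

Field D=3, M=12: +3·20° lon, +12·10° lat → SW at lon -120°, lat 30°.
Square 9, 8: +9·2° lon, +8·1° lat → SW at lon -102°, lat 38°.
Cell spans 2° lon × 1° lat. Centre is SW corner plus half of each.
latitude 38.50, longitude -101.00.

38.50, -101.00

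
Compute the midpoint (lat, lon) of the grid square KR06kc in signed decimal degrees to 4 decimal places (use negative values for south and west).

86.1042, 20.8750

Field K=10, R=17: +10·20° lon, +17·10° lat → SW at lon 20°, lat 80°.
Square 0, 6: +0·2° lon, +6·1° lat → SW at lon 20°, lat 86°.
Subsquare k=10, c=2: +10·0.0833333° lon, +2·0.0416667° lat → SW at lon 20.8333°, lat 86.0833°.
Cell spans 0.0833333° lon × 0.0416667° lat. Centre is SW corner plus half of each.
latitude 86.1042, longitude 20.8750.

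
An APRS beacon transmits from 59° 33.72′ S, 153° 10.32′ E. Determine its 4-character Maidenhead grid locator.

Add 180° to longitude and 90° to latitude: 333.17, 30.44.
Field: 333.17/20 → 16 → Q, 30.44/10 → 3 → D; chars QD.
Square: 13.17/2 → 6, 0.44/1 → 0; chars 60.

QD60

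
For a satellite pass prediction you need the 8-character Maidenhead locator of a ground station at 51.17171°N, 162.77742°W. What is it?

AO81oe61

Shift to the Maidenhead origin (180°W, 90°S): lon 17.22258, lat 141.17171.
Field: lon ⌊17.22258/20⌋ = 0 → A; lat ⌊141.17171/10⌋ = 14 → O.
Square: lon ⌊17.22258/2⌋ = 8; lat ⌊1.17171/1⌋ = 1.
Subsquare: lon ⌊1.22258/0.0833333⌋ = 14 → o; lat ⌊0.17171/0.0416667⌋ = 4 → e.
Extended square: lon ⌊0.05591/0.00833333⌋ = 6; lat ⌊0.00504/0.00416667⌋ = 1.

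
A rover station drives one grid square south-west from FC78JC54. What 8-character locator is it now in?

FC78jc43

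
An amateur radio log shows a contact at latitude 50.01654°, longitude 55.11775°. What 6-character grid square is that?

LO70na

Shift to the Maidenhead origin (180°W, 90°S): lon 235.1178, lat 140.0165.
Field: 235.1178/20 → 11 → L, 140.0165/10 → 14 → O; chars LO.
Square: 15.1178/2 → 7, 0.0165/1 → 0; chars 70.
Subsquare: 1.1178/0.0833333 → 13 → n, 0.0165/0.0416667 → 0 → a; chars na.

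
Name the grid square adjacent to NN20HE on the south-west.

NN20gd

Longitude subsquare h = 7; −1 → 6 = g.
Latitude subsquare e = 4; −1 → 3 = d.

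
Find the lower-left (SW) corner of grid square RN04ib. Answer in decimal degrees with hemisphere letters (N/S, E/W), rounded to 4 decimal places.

44.0417° N, 160.6667° E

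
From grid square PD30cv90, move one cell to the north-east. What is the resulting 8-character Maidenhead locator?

Longitude extended square 9; +1 → 10, wraps to 0, carry into subsquare.
Longitude subsquare c = 2; +1 → 3 = d.
Latitude extended square 0; +1 → 1.

PD30dv01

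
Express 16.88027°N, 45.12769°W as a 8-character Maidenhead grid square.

Add 180° to longitude and 90° to latitude: 134.87231, 106.88027.
Field (20°×10°, letters A–R): lon ⌊134.87231/20⌋ = 6 → G; lat ⌊106.88027/10⌋ = 10 → K.
Square (2°×1°, digits 0–9): lon ⌊14.87231/2⌋ = 7; lat ⌊6.88027/1⌋ = 6.
Subsquare (5′×2.5′, letters a–x): lon ⌊0.87231/0.0833333⌋ = 10 → k; lat ⌊0.88027/0.0416667⌋ = 21 → v.
Extended square (30″×15″, digits 0–9): lon ⌊0.03898/0.00833333⌋ = 4; lat ⌊0.00527/0.00416667⌋ = 1.

GK76kv41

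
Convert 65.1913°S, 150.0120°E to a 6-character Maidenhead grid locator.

Shift to the Maidenhead origin (180°W, 90°S): lon 330.0120, lat 24.8087.
Field: lon ⌊330.0120/20⌋ = 16 → Q; lat ⌊24.8087/10⌋ = 2 → C.
Square: lon ⌊10.0120/2⌋ = 5; lat ⌊4.8087/1⌋ = 4.
Subsquare: lon ⌊0.0120/0.0833333⌋ = 0 → a; lat ⌊0.8087/0.0416667⌋ = 19 → t.

QC54at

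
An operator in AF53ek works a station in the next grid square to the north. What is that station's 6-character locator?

Latitude subsquare k = 10; +1 → 11 = l.
The longitude characters are unchanged.

AF53el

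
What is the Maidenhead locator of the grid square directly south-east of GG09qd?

GG09rc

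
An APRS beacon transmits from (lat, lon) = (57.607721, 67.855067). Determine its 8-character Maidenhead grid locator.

MO37wo25

Shift to the Maidenhead origin (180°W, 90°S): lon 247.85507, lat 147.60772.
Field: 247.85507/20 → 12 → M, 147.60772/10 → 14 → O; chars MO.
Square: 7.85507/2 → 3, 7.60772/1 → 7; chars 37.
Subsquare: 1.85507/0.0833333 → 22 → w, 0.60772/0.0416667 → 14 → o; chars wo.
Extended square: 0.02173/0.00833333 → 2, 0.02439/0.00416667 → 5; chars 25.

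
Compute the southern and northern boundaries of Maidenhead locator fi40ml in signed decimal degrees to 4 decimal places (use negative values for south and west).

-9.5417, -9.5000

Field F=5, I=8: +5·20° lon, +8·10° lat → SW at lon -80°, lat -10°.
Square 4, 0: +4·2° lon, +0·1° lat → SW at lon -72°, lat -10°.
Subsquare m=12, l=11: +12·0.0833333° lon, +11·0.0416667° lat → SW at lon -71°, lat -9.54167°.
Cell spans 0.0833333° lon × 0.0416667° lat.
south -9.5417, north -9.5000.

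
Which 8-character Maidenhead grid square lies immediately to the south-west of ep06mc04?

EP06lc93

Longitude extended square 0; −1 → -1, wraps to 9, carry into subsquare.
Longitude subsquare m = 12; −1 → 11 = l.
Latitude extended square 4; −1 → 3.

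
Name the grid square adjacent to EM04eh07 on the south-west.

EM04dh96

Longitude extended square 0; −1 → -1, wraps to 9, carry into subsquare.
Longitude subsquare e = 4; −1 → 3 = d.
Latitude extended square 7; −1 → 6.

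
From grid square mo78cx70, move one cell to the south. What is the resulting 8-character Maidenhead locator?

MO78cw79

Latitude extended square 0; −1 → -1, wraps to 9, carry into subsquare.
Latitude subsquare x = 23; −1 → 22 = w.
The longitude characters are unchanged.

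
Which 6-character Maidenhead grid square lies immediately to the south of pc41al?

Latitude subsquare l = 11; −1 → 10 = k.
The longitude characters are unchanged.

PC41ak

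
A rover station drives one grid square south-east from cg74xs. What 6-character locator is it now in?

Longitude subsquare x = 23; +1 → 24, wraps to 0 = a, carry into square.
Longitude square 7; +1 → 8.
Latitude subsquare s = 18; −1 → 17 = r.

CG84ar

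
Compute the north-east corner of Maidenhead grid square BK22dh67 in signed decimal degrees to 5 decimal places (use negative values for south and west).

Field B=1, K=10: +1·20° lon, +10·10° lat → SW at lon -160°, lat 10°.
Square 2, 2: +2·2° lon, +2·1° lat → SW at lon -156°, lat 12°.
Subsquare d=3, h=7: +3·0.0833333° lon, +7·0.0416667° lat → SW at lon -155.75°, lat 12.2917°.
Extended square 6, 7: +6·0.00833333° lon, +7·0.00416667° lat → SW at lon -155.7°, lat 12.3208°.
Cell spans 0.00833333° lon × 0.00416667° lat. NE corner is SW corner plus one full cell.
latitude 12.32500, longitude -155.69167.

12.32500, -155.69167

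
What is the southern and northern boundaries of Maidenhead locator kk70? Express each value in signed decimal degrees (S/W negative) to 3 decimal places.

10.000, 11.000

Field K=10, K=10: +10·20° lon, +10·10° lat → SW at lon 20°, lat 10°.
Square 7, 0: +7·2° lon, +0·1° lat → SW at lon 34°, lat 10°.
Cell spans 2° lon × 1° lat.
south 10.000, north 11.000.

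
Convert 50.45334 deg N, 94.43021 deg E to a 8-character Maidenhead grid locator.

NO70fk18

Offset from 180°W / 90°S: lon 274.43021°, lat 140.45334°.
Field: lon ⌊274.43021/20⌋ = 13 → N; lat ⌊140.45334/10⌋ = 14 → O.
Square: lon ⌊14.43021/2⌋ = 7; lat ⌊0.45334/1⌋ = 0.
Subsquare: lon ⌊0.43021/0.0833333⌋ = 5 → f; lat ⌊0.45334/0.0416667⌋ = 10 → k.
Extended square: lon ⌊0.01354/0.00833333⌋ = 1; lat ⌊0.03667/0.00416667⌋ = 8.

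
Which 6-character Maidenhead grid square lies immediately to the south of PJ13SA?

PJ12sx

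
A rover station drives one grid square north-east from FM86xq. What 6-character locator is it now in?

Longitude subsquare x = 23; +1 → 24, wraps to 0 = a, carry into square.
Longitude square 8; +1 → 9.
Latitude subsquare q = 16; +1 → 17 = r.

FM96ar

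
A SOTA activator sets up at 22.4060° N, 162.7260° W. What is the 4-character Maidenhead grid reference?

AL82

Shift to the Maidenhead origin (180°W, 90°S): lon 17.27, lat 112.41.
Field (20°×10°, letters A–R): lon ⌊17.27/20⌋ = 0 → A; lat ⌊112.41/10⌋ = 11 → L.
Square (2°×1°, digits 0–9): lon ⌊17.27/2⌋ = 8; lat ⌊2.41/1⌋ = 2.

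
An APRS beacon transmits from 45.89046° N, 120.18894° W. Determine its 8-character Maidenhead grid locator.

Add 180° to longitude and 90° to latitude: 59.81106, 135.89046.
Field: 59.81106/20 → 2 → C, 135.89046/10 → 13 → N; chars CN.
Square: 19.81106/2 → 9, 5.89046/1 → 5; chars 95.
Subsquare: 1.81106/0.0833333 → 21 → v, 0.89046/0.0416667 → 21 → v; chars vv.
Extended square: 0.06106/0.00833333 → 7, 0.01546/0.00416667 → 3; chars 73.

CN95vv73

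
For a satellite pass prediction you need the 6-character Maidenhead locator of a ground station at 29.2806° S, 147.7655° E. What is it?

Offset from 180°W / 90°S: lon 327.7655°, lat 60.7194°.
Field: 327.7655/20 → 16 → Q, 60.7194/10 → 6 → G; chars QG.
Square: 7.7655/2 → 3, 0.7194/1 → 0; chars 30.
Subsquare: 1.7655/0.0833333 → 21 → v, 0.7194/0.0416667 → 17 → r; chars vr.

QG30vr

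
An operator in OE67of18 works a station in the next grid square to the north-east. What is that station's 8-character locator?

OE67of29

Longitude extended square 1; +1 → 2.
Latitude extended square 8; +1 → 9.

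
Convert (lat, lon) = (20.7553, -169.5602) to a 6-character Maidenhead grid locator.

AL50fs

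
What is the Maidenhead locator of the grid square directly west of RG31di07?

RG31ci97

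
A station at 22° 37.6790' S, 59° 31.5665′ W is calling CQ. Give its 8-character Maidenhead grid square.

Add 180° to longitude and 90° to latitude: 120.47389, 67.37202.
Field: lon ⌊120.47389/20⌋ = 6 → G; lat ⌊67.37202/10⌋ = 6 → G.
Square: lon ⌊0.47389/2⌋ = 0; lat ⌊7.37202/1⌋ = 7.
Subsquare: lon ⌊0.47389/0.0833333⌋ = 5 → f; lat ⌊0.37202/0.0416667⌋ = 8 → i.
Extended square: lon ⌊0.05723/0.00833333⌋ = 6; lat ⌊0.03868/0.00416667⌋ = 9.

GG07fi69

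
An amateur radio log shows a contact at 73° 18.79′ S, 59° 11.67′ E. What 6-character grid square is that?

Add 180° to longitude and 90° to latitude: 239.1945, 16.6868.
Field: lon ⌊239.1945/20⌋ = 11 → L; lat ⌊16.6868/10⌋ = 1 → B.
Square: lon ⌊19.1945/2⌋ = 9; lat ⌊6.6868/1⌋ = 6.
Subsquare: lon ⌊1.1945/0.0833333⌋ = 14 → o; lat ⌊0.6868/0.0416667⌋ = 16 → q.

LB96oq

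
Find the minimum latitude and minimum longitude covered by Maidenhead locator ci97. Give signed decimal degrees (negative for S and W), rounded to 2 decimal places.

Field C=2, I=8: +2·20° lon, +8·10° lat → SW at lon -140°, lat -10°.
Square 9, 7: +9·2° lon, +7·1° lat → SW at lon -122°, lat -3°.
latitude -3.00, longitude -122.00.

-3.00, -122.00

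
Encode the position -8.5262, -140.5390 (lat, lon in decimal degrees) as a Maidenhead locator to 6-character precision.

BI91rl

Add 180° to longitude and 90° to latitude: 39.4610, 81.4738.
Field (20°×10°, letters A–R): lon ⌊39.4610/20⌋ = 1 → B; lat ⌊81.4738/10⌋ = 8 → I.
Square (2°×1°, digits 0–9): lon ⌊19.4610/2⌋ = 9; lat ⌊1.4738/1⌋ = 1.
Subsquare (5′×2.5′, letters a–x): lon ⌊1.4610/0.0833333⌋ = 17 → r; lat ⌊0.4738/0.0416667⌋ = 11 → l.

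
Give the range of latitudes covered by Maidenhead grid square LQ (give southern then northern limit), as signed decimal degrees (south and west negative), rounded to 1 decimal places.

70.0, 80.0

Field L=11, Q=16: +11·20° lon, +16·10° lat → SW at lon 40°, lat 70°.
Cell spans 20° lon × 10° lat.
south 70.0, north 80.0.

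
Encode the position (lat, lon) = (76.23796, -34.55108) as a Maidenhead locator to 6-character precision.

Add 180° to longitude and 90° to latitude: 145.4489, 166.2380.
Field: 145.4489/20 → 7 → H, 166.2380/10 → 16 → Q; chars HQ.
Square: 5.4489/2 → 2, 6.2380/1 → 6; chars 26.
Subsquare: 1.4489/0.0833333 → 17 → r, 0.2380/0.0416667 → 5 → f; chars rf.

HQ26rf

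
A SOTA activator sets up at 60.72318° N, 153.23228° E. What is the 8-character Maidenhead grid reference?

QP60or73

Offset from 180°W / 90°S: lon 333.23228°, lat 150.72318°.
Field (20°×10°, letters A–R): 333.23228/20 → 16 → Q, 150.72318/10 → 15 → P; chars QP.
Square (2°×1°, digits 0–9): 13.23228/2 → 6, 0.72318/1 → 0; chars 60.
Subsquare (5′×2.5′, letters a–x): 1.23228/0.0833333 → 14 → o, 0.72318/0.0416667 → 17 → r; chars or.
Extended square (30″×15″, digits 0–9): 0.06561/0.00833333 → 7, 0.01485/0.00416667 → 3; chars 73.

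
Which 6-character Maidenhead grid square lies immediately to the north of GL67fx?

GL68fa

Latitude subsquare x = 23; +1 → 24, wraps to 0 = a, carry into square.
Latitude square 7; +1 → 8.
The longitude characters are unchanged.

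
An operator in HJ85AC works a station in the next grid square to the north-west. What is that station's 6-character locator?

HJ75xd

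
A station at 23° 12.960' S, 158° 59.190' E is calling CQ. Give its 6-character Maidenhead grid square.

QG96ls

Offset from 180°W / 90°S: lon 338.9865°, lat 66.7840°.
Field (20°×10°, letters A–R): lon ⌊338.9865/20⌋ = 16 → Q; lat ⌊66.7840/10⌋ = 6 → G.
Square (2°×1°, digits 0–9): lon ⌊18.9865/2⌋ = 9; lat ⌊6.7840/1⌋ = 6.
Subsquare (5′×2.5′, letters a–x): lon ⌊0.9865/0.0833333⌋ = 11 → l; lat ⌊0.7840/0.0416667⌋ = 18 → s.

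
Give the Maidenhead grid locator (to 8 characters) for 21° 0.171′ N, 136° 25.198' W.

CL11sa90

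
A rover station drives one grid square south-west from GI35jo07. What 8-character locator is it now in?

GI35io96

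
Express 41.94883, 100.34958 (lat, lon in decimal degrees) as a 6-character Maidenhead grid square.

Add 180° to longitude and 90° to latitude: 280.3496, 131.9488.
Field: 280.3496/20 → 14 → O, 131.9488/10 → 13 → N; chars ON.
Square: 0.3496/2 → 0, 1.9488/1 → 1; chars 01.
Subsquare: 0.3496/0.0833333 → 4 → e, 0.9488/0.0416667 → 22 → w; chars ew.

ON01ew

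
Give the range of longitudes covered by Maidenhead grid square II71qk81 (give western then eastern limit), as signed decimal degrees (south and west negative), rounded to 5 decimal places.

Field I=8, I=8: +8·20° lon, +8·10° lat → SW at lon -20°, lat -10°.
Square 7, 1: +7·2° lon, +1·1° lat → SW at lon -6°, lat -9°.
Subsquare q=16, k=10: +16·0.0833333° lon, +10·0.0416667° lat → SW at lon -4.66667°, lat -8.58333°.
Extended square 8, 1: +8·0.00833333° lon, +1·0.00416667° lat → SW at lon -4.6°, lat -8.57917°.
Cell spans 0.00833333° lon × 0.00416667° lat.
west -4.60000, east -4.59167.

-4.60000, -4.59167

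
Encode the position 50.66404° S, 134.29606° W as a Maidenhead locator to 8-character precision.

CD29ui40

Shift to the Maidenhead origin (180°W, 90°S): lon 45.70394, lat 39.33596.
Field: lon ⌊45.70394/20⌋ = 2 → C; lat ⌊39.33596/10⌋ = 3 → D.
Square: lon ⌊5.70394/2⌋ = 2; lat ⌊9.33596/1⌋ = 9.
Subsquare: lon ⌊1.70394/0.0833333⌋ = 20 → u; lat ⌊0.33596/0.0416667⌋ = 8 → i.
Extended square: lon ⌊0.03727/0.00833333⌋ = 4; lat ⌊0.00263/0.00416667⌋ = 0.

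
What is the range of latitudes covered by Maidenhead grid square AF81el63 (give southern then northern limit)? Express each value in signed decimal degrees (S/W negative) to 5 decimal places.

-38.52917, -38.52500

Field A=0, F=5: +0·20° lon, +5·10° lat → SW at lon -180°, lat -40°.
Square 8, 1: +8·2° lon, +1·1° lat → SW at lon -164°, lat -39°.
Subsquare e=4, l=11: +4·0.0833333° lon, +11·0.0416667° lat → SW at lon -163.667°, lat -38.5417°.
Extended square 6, 3: +6·0.00833333° lon, +3·0.00416667° lat → SW at lon -163.617°, lat -38.5292°.
Cell spans 0.00833333° lon × 0.00416667° lat.
south -38.52917, north -38.52500.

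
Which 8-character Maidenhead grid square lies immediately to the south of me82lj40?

Latitude extended square 0; −1 → -1, wraps to 9, carry into subsquare.
Latitude subsquare j = 9; −1 → 8 = i.
The longitude characters are unchanged.

ME82li49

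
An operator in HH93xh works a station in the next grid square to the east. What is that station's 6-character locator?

Longitude subsquare x = 23; +1 → 24, wraps to 0 = a, carry into square.
Longitude square 9; +1 → 10, wraps to 0, carry into field.
Longitude field H = 7; +1 → 8 = I.
The latitude characters are unchanged.

IH03ah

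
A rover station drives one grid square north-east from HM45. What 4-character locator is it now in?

Longitude square 4; +1 → 5.
Latitude square 5; +1 → 6.

HM56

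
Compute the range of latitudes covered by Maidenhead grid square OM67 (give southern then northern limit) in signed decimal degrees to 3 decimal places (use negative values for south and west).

Field O=14, M=12: +14·20° lon, +12·10° lat → SW at lon 100°, lat 30°.
Square 6, 7: +6·2° lon, +7·1° lat → SW at lon 112°, lat 37°.
Cell spans 2° lon × 1° lat.
south 37.000, north 38.000.

37.000, 38.000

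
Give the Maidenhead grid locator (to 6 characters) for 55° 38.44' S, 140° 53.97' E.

QD04ki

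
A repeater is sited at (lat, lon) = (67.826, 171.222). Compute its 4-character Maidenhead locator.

Shift to the Maidenhead origin (180°W, 90°S): lon 351.22, lat 157.83.
Field: lon ⌊351.22/20⌋ = 17 → R; lat ⌊157.83/10⌋ = 15 → P.
Square: lon ⌊11.22/2⌋ = 5; lat ⌊7.83/1⌋ = 7.

RP57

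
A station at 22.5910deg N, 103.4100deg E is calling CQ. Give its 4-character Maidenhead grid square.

Offset from 180°W / 90°S: lon 283.41°, lat 112.59°.
Field (20°×10°, letters A–R): lon ⌊283.41/20⌋ = 14 → O; lat ⌊112.59/10⌋ = 11 → L.
Square (2°×1°, digits 0–9): lon ⌊3.41/2⌋ = 1; lat ⌊2.59/1⌋ = 2.

OL12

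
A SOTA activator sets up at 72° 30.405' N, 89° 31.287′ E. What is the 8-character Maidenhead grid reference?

Offset from 180°W / 90°S: lon 269.52145°, lat 162.50675°.
Field: lon ⌊269.52145/20⌋ = 13 → N; lat ⌊162.50675/10⌋ = 16 → Q.
Square: lon ⌊9.52145/2⌋ = 4; lat ⌊2.50675/1⌋ = 2.
Subsquare: lon ⌊1.52145/0.0833333⌋ = 18 → s; lat ⌊0.50675/0.0416667⌋ = 12 → m.
Extended square: lon ⌊0.02145/0.00833333⌋ = 2; lat ⌊0.00675/0.00416667⌋ = 1.

NQ42sm21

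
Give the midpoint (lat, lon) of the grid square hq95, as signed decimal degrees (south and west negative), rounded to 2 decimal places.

75.50, -21.00

Field H=7, Q=16: +7·20° lon, +16·10° lat → SW at lon -40°, lat 70°.
Square 9, 5: +9·2° lon, +5·1° lat → SW at lon -22°, lat 75°.
Cell spans 2° lon × 1° lat. Centre is SW corner plus half of each.
latitude 75.50, longitude -21.00.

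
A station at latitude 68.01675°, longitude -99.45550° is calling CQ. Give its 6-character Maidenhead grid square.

Add 180° to longitude and 90° to latitude: 80.5445, 158.0168.
Field: lon ⌊80.5445/20⌋ = 4 → E; lat ⌊158.0168/10⌋ = 15 → P.
Square: lon ⌊0.5445/2⌋ = 0; lat ⌊8.0168/1⌋ = 8.
Subsquare: lon ⌊0.5445/0.0833333⌋ = 6 → g; lat ⌊0.0168/0.0416667⌋ = 0 → a.

EP08ga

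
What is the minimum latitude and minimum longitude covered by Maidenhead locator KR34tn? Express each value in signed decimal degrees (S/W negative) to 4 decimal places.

Field K=10, R=17: +10·20° lon, +17·10° lat → SW at lon 20°, lat 80°.
Square 3, 4: +3·2° lon, +4·1° lat → SW at lon 26°, lat 84°.
Subsquare t=19, n=13: +19·0.0833333° lon, +13·0.0416667° lat → SW at lon 27.5833°, lat 84.5417°.
latitude 84.5417, longitude 27.5833.

84.5417, 27.5833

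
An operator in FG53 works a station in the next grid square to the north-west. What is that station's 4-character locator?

FG44

Longitude square 5; −1 → 4.
Latitude square 3; +1 → 4.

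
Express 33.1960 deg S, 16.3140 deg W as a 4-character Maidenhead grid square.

IF16

Offset from 180°W / 90°S: lon 163.69°, lat 56.80°.
Field: 163.69/20 → 8 → I, 56.80/10 → 5 → F; chars IF.
Square: 3.69/2 → 1, 6.80/1 → 6; chars 16.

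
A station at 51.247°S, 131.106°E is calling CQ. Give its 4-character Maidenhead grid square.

PD58

Add 180° to longitude and 90° to latitude: 311.11, 38.75.
Field: lon ⌊311.11/20⌋ = 15 → P; lat ⌊38.75/10⌋ = 3 → D.
Square: lon ⌊11.11/2⌋ = 5; lat ⌊8.75/1⌋ = 8.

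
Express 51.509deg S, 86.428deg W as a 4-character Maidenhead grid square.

ED68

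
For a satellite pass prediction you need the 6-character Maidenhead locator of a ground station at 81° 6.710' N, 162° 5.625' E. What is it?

RR11bc

Offset from 180°W / 90°S: lon 342.0938°, lat 171.1118°.
Field: 342.0938/20 → 17 → R, 171.1118/10 → 17 → R; chars RR.
Square: 2.0938/2 → 1, 1.1118/1 → 1; chars 11.
Subsquare: 0.0938/0.0833333 → 1 → b, 0.1118/0.0416667 → 2 → c; chars bc.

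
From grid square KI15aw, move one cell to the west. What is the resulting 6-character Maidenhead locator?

KI05xw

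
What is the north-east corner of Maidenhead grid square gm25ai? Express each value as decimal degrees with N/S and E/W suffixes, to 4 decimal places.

35.3750° N, 55.9167° W

Field G=6, M=12: +6·20° lon, +12·10° lat → SW at lon -60°, lat 30°.
Square 2, 5: +2·2° lon, +5·1° lat → SW at lon -56°, lat 35°.
Subsquare a=0, i=8: +0·0.0833333° lon, +8·0.0416667° lat → SW at lon -56°, lat 35.3333°.
Cell spans 0.0833333° lon × 0.0416667° lat. NE corner is SW corner plus one full cell.
latitude 35.3750° N, longitude 55.9167° W.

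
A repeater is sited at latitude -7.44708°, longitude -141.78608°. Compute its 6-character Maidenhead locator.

Shift to the Maidenhead origin (180°W, 90°S): lon 38.2139, lat 82.5529.
Field: 38.2139/20 → 1 → B, 82.5529/10 → 8 → I; chars BI.
Square: 18.2139/2 → 9, 2.5529/1 → 2; chars 92.
Subsquare: 0.2139/0.0833333 → 2 → c, 0.5529/0.0416667 → 13 → n; chars cn.

BI92cn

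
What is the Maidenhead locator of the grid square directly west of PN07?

ON97

Longitude square 0; −1 → -1, wraps to 9, carry into field.
Longitude field P = 15; −1 → 14 = O.
The latitude characters are unchanged.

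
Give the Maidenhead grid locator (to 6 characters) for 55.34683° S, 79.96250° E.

Offset from 180°W / 90°S: lon 259.9625°, lat 34.6532°.
Field (20°×10°, letters A–R): lon ⌊259.9625/20⌋ = 12 → M; lat ⌊34.6532/10⌋ = 3 → D.
Square (2°×1°, digits 0–9): lon ⌊19.9625/2⌋ = 9; lat ⌊4.6532/1⌋ = 4.
Subsquare (5′×2.5′, letters a–x): lon ⌊1.9625/0.0833333⌋ = 23 → x; lat ⌊0.6532/0.0416667⌋ = 15 → p.

MD94xp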